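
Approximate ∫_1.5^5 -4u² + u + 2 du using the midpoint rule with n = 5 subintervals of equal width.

Δu = (5 − 1.5)/5 = 0.7.
Midpoints: 1.85, 2.55, 3.25, 3.95, 4.65.
f(1.85) = -9.84, f(2.55) = -21.46, f(3.25) = -37, f(3.95) = -56.46, f(4.65) = -79.84.
Sum = Δu · [f(1.85) + f(2.55) + f(3.25) + f(3.95) + f(4.65)].
Sum = -143.22.

-143.22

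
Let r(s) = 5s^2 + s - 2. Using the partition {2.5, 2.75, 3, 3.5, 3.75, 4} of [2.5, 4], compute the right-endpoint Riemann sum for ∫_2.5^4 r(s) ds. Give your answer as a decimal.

Subinterval widths: 0.25, 0.25, 0.5, 0.25, 0.25.
Right endpoints: 2.75, 3, 3.5, 3.75, 4.
r(2.75) = 38.5625, r(3) = 46, r(3.5) = 62.75, r(3.75) = 72.0625, r(4) = 82.
Sum = Σ Δs_i · r(s_i).
Sum = 91.03125.

91.03125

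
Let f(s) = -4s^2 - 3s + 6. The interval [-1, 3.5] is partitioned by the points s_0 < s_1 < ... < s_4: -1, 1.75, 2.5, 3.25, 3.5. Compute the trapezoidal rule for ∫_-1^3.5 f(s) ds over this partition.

-62.8125

Subinterval widths: 2.75, 0.75, 0.75, 0.25.
f(-1) = 5, f(1.75) = -11.5, f(2.5) = -26.5, f(3.25) = -46, f(3.5) = -53.5.
On each subinterval the trapezoid contributes (Δs_i/2)·[f(s_{i-1}) + f(s_i)].
Sum = -62.8125.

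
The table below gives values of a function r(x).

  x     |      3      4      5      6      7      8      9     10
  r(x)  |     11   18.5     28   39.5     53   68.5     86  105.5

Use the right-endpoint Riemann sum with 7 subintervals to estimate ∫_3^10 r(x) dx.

Δx = 1.
Sum = 1·[18.5 + 28 + 39.5 + 53 + 68.5 + 86 + 105.5] = 399.

399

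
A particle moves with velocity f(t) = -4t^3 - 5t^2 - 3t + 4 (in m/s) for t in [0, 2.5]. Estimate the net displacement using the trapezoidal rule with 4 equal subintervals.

Δt = (2.5 − 0)/4 = 0.625.
f(0) = 4, f(0.625) = -0.8046875, f(1.25) = -15.375, f(1.875) = -45.5703125, f(2.5) = -97.25.
T_4 = (Δt/2)·[f(t_0) + 2f(t_1) + 2f(t_2) + 2f(t_3) + f(t_4)].
Sum = -67.734375.

-67.734375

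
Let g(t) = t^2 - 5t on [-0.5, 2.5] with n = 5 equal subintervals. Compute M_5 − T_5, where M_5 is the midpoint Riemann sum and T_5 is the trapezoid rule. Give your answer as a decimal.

-0.27

M_5 = -9.84.
T_5 = -9.57.
M_5 − T_5 = -0.27.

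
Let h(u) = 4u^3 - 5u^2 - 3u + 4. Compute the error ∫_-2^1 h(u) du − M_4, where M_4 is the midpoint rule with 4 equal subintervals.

-1.546875

Exact integral: ∫_-2^1 h(u) du = -13.5.
M_4 = -11.953125.
Error = -13.5 − (-11.953125) = -1.546875.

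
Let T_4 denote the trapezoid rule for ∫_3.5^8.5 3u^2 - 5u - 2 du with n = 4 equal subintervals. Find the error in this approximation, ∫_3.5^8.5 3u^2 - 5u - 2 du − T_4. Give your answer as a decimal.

-3.90625

Exact integral: ∫_3.5^8.5 f(u) du = 411.25.
T_4 = 415.15625.
Error = 411.25 − 415.15625 = -3.90625.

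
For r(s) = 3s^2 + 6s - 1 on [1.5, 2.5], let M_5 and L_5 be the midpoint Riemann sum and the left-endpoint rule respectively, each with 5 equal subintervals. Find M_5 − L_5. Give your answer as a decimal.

1.77

M_5 = 23.24.
L_5 = 21.47.
M_5 − L_5 = 1.77.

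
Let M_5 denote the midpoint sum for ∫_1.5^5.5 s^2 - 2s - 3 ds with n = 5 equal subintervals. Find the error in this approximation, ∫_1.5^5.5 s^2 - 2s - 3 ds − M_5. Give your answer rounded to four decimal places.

0.2133

Exact integral: ∫_1.5^5.5 f(s) ds ≈ 14.333333.
M_5 = 14.12.
Error ≈ 14.333333 − 14.12 ≈ 0.2133.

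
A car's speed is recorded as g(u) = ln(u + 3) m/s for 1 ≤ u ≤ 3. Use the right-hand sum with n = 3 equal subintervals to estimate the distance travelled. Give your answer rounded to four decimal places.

3.3375

Δu = (3 − 1)/3 = 2/3.
Right endpoints: 5/3, 7/3, 3.
g(5/3) ≈ 1.5404, g(7/3) ≈ 1.6740, g(3) ≈ 1.7918.
Sum = Δu · [g(5/3) + g(7/3) + g(3)].
Sum ≈ 3.3375.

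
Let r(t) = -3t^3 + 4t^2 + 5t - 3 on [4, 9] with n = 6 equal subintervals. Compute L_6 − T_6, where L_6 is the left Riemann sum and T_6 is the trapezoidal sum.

L_6 ≈ -3013.6226852.
T_6 ≈ -3726.1226852.
L_6 − T_6 = 712.5.

712.5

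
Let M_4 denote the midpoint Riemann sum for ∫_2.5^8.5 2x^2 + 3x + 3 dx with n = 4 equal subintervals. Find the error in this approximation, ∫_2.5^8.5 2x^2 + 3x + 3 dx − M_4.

Exact integral: ∫_2.5^8.5 f(x) dx = 516.
M_4 = 513.75.
Error = 516 − 513.75 = 2.25.

2.25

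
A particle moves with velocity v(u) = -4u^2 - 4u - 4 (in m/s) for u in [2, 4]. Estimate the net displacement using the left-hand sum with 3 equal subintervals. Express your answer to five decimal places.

Δu = (4 − 2)/3 = 2/3.
Left endpoints: 2, 8/3, 10/3.
v(2) = -28, v(8/3) = -388/9, v(10/3) = -556/9.
Sum = Δu · [v(2) + v(8/3) + v(10/3)].
Sum ≈ -88.59259.

-88.59259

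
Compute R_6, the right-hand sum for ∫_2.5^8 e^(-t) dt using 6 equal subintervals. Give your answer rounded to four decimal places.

Δt = (8 − 2.5)/6 = 11/12.
Right endpoints: 41/12, 13/3, 5.25, 37/6, 85/12, 8.
f(41/12) ≈ 0.0328, f(13/3) ≈ 0.0131, f(5.25) ≈ 0.0052, f(37/6) ≈ 0.0021, f(85/12) ≈ 0.0008, f(8) ≈ 0.0003.
Sum = Δt · [f(41/12) + f(13/3) + f(5.25) + ...].
Sum ≈ 0.0499.

0.0499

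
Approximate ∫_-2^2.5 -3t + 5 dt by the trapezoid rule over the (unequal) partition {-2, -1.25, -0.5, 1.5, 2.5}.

19.125

Subinterval widths: 0.75, 0.75, 2, 1.
f(-2) = 11, f(-1.25) = 8.75, f(-0.5) = 6.5, f(1.5) = 0.5, f(2.5) = -2.5.
On each subinterval the trapezoid contributes (Δt_i/2)·[f(t_{i-1}) + f(t_i)].
Sum = 19.125.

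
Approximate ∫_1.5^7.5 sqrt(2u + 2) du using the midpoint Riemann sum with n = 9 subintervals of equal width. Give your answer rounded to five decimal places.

Δu = (7.5 − 1.5)/9 = 2/3.
Midpoints: 11/6, 2.5, 19/6, 23/6, 4.5, 31/6, 35/6, 6.5, 43/6.
f(11/6) ≈ 2.38048, f(2.5) ≈ 2.64575, f(19/6) ≈ 2.88675, f(23/6) ≈ 3.10913, f(4.5) ≈ 3.31662, f(31/6) ≈ 3.51188, f(35/6) ≈ 3.69685, f(6.5) ≈ 3.87298, f(43/6) ≈ 4.04145.
Sum = Δu · [f(11/6) + f(2.5) + f(19/6) + ...].
Sum ≈ 19.64126.

19.64126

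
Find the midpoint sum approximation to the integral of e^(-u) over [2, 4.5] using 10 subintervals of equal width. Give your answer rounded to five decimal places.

0.12390

Δu = (4.5 − 2)/10 = 0.25.
Midpoints: 2.125, 2.375, 2.625, 2.875, 3.125, 3.375, 3.625, 3.875, 4.125, 4.375.
f(2.125) ≈ 0.11943, f(2.375) ≈ 0.09301, f(2.625) ≈ 0.07244, f(2.875) ≈ 0.05642, f(3.125) ≈ 0.04394, f(3.375) ≈ 0.03422, f(3.625) ≈ 0.02665, f(3.875) ≈ 0.02075, f(4.125) ≈ 0.01616, f(4.375) ≈ 0.01259.
Sum = Δu · [f(2.125) + f(2.375) + f(2.625) + ...].
Sum ≈ 0.12390.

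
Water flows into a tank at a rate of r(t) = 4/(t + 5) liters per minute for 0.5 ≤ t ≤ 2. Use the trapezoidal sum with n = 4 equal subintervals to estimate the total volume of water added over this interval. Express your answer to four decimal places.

0.9652

Δt = (2 − 0.5)/4 = 0.375.
r(0.5) = 8/11, r(0.875) = 32/47, r(1.25) = 0.64, r(1.625) = 32/53, r(2) = 4/7.
T_4 = (Δt/2)·[r(t_0) + 2r(t_1) + 2r(t_2) + 2r(t_3) + r(t_4)].
Sum ≈ 0.9652.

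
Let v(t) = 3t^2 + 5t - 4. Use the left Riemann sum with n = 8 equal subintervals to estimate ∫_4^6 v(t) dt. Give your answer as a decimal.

Δt = (6 − 4)/8 = 0.25.
Left endpoints: 4, 4.25, 4.5, 4.75, 5, 5.25, 5.5, 5.75.
v(4) = 64, v(4.25) = 71.4375, v(4.5) = 79.25, v(4.75) = 87.4375, v(5) = 96, v(5.25) = 104.9375, v(5.5) = 114.25, v(5.75) = 123.9375.
Sum = Δt · [v(4) + v(4.25) + v(4.5) + ...].
Sum = 185.3125.

185.3125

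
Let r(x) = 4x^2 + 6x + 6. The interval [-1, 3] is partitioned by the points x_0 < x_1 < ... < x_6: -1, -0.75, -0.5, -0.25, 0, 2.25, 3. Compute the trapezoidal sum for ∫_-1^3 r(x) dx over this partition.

93.25

Subinterval widths: 0.25, 0.25, 0.25, 0.25, 2.25, 0.75.
r(-1) = 4, r(-0.75) = 3.75, r(-0.5) = 4, r(-0.25) = 4.75, r(0) = 6, r(2.25) = 39.75, r(3) = 60.
On each subinterval the trapezoid contributes (Δx_i/2)·[r(x_{i-1}) + r(x_i)].
Sum = 93.25.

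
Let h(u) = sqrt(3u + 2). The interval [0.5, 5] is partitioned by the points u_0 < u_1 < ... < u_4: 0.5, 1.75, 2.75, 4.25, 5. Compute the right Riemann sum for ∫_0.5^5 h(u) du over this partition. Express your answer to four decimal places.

Subinterval widths: 1.25, 1, 1.5, 0.75.
Right endpoints: 1.75, 2.75, 4.25, 5.
h(1.75) ≈ 2.6926, h(2.75) ≈ 3.2016, h(4.25) ≈ 3.8406, h(5) ≈ 4.1231.
Sum = Σ Δu_i · h(u_i).
Sum ≈ 15.4205.

15.4205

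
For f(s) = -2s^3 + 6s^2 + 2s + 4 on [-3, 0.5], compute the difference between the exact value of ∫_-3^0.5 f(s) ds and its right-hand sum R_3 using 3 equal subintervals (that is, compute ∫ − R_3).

Exact integral: ∫_-3^0.5 f(s) ds = 99.96875.
R_3 = 52.5.
Error = 99.96875 − 52.5 = 47.46875.

47.46875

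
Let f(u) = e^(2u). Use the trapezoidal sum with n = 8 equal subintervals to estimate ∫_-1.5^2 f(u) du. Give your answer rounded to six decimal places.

Δu = (2 − (-1.5))/8 = 0.4375.
f(-1.5) ≈ 0.049787, f(-1.0625) ≈ 0.119433, f(-0.625) ≈ 0.286505, f(-0.1875) ≈ 0.687289, f(0.25) ≈ 1.648721, f(0.6875) ≈ 3.955077, f(1.125) ≈ 9.487736, f(1.5625) ≈ 22.759895, f(2) ≈ 54.598150.
T_8 = (Δu/2)·[f(u_0) + 2f(u_1) + ... + 2f(u_{7}) + f(u_8)].
Sum ≈ 28.992523.

28.992523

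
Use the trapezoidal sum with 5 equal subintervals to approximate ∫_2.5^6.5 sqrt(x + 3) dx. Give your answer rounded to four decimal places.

10.9188

Δx = (6.5 − 2.5)/5 = 0.8.
f(2.5) ≈ 2.3452, f(3.3) ≈ 2.5100, f(4.1) ≈ 2.6646, f(4.9) ≈ 2.8107, f(5.7) ≈ 2.9496, f(6.5) ≈ 3.0822.
T_5 = (Δx/2)·[f(x_0) + 2f(x_1) + ... + 2f(x_{4}) + f(x_5)].
Sum ≈ 10.9188.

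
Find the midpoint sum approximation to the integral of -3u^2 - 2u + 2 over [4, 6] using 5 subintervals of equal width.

Δu = (6 − 4)/5 = 0.4.
Midpoints: 4.2, 4.6, 5, 5.4, 5.8.
f(4.2) = -59.32, f(4.6) = -70.68, f(5) = -83, f(5.4) = -96.28, f(5.8) = -110.52.
Sum = Δu · [f(4.2) + f(4.6) + f(5) + f(5.4) + f(5.8)].
Sum = -167.92.

-167.92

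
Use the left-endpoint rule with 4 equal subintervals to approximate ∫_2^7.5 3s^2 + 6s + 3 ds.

Δs = (7.5 − 2)/4 = 1.375.
Left endpoints: 2, 3.375, 4.75, 6.125.
f(2) = 27, f(3.375) = 57.421875, f(4.75) = 99.1875, f(6.125) = 152.296875.
Sum = Δs · [f(2) + f(3.375) + f(4.75) + f(6.125)].
Sum = 461.87109375.

461.87109375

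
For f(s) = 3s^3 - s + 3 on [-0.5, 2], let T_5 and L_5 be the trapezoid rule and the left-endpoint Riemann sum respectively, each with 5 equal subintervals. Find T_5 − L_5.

5.46875

T_5 = 18.28125.
L_5 = 12.8125.
T_5 − L_5 = 5.46875.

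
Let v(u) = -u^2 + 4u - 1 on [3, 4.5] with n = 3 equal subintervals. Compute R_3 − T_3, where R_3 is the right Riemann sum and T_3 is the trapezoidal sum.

R_3 = -1.75.
T_3 = -0.4375.
R_3 − T_3 = -1.3125.

-1.3125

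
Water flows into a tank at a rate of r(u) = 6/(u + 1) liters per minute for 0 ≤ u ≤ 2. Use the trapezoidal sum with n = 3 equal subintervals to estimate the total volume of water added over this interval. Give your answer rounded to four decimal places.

6.7810

Δu = (2 − 0)/3 = 2/3.
r(0) = 6, r(2/3) = 3.6, r(4/3) = 18/7, r(2) = 2.
T_3 = (Δu/2)·[r(u_0) + 2r(u_1) + 2r(u_2) + r(u_3)].
Sum ≈ 6.7810.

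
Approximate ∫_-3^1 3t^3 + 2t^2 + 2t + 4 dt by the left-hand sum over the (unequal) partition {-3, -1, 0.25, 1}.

-125.24609375

Subinterval widths: 2, 1.25, 0.75.
Left endpoints: -3, -1, 0.25.
f(-3) = -65, f(-1) = 1, f(0.25) = 4.671875.
Sum = Σ Δt_i · f(t_i).
Sum = -125.24609375.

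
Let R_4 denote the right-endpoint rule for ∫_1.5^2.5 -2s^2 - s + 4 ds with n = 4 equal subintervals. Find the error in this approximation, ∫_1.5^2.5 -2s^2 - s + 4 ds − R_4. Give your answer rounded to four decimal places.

1.1458

Exact integral: ∫_1.5^2.5 f(s) ds ≈ -6.166667.
R_4 = -7.3125.
Error ≈ -6.166667 − (-7.3125) ≈ 1.1458.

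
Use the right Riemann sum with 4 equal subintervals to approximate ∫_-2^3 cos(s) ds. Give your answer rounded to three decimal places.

Δs = (3 − (-2))/4 = 1.25.
Right endpoints: -0.75, 0.5, 1.75, 3.
f(-0.75) ≈ 0.732, f(0.5) ≈ 0.878, f(1.75) ≈ -0.178, f(3) ≈ -0.990.
Sum = Δs · [f(-0.75) + f(0.5) + f(1.75) + f(3)].
Sum ≈ 0.551.

0.551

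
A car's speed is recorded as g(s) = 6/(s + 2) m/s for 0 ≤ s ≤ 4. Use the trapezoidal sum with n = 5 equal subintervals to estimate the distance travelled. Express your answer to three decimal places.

6.662

Δs = (4 − 0)/5 = 0.8.
g(0) = 3, g(0.8) = 15/7, g(1.6) = 5/3, g(2.4) = 15/11, g(3.2) = 15/13, g(4) = 1.
T_5 = (Δs/2)·[g(s_0) + 2g(s_1) + ... + 2g(s_{4}) + g(s_5)].
Sum ≈ 6.662.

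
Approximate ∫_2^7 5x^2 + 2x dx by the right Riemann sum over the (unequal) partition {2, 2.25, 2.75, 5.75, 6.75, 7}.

Subinterval widths: 0.25, 0.5, 3, 1, 0.25.
Right endpoints: 2.25, 2.75, 5.75, 6.75, 7.
f(2.25) = 29.8125, f(2.75) = 43.3125, f(5.75) = 176.8125, f(6.75) = 241.3125, f(7) = 259.
Sum = Σ Δx_i · f(x_i).
Sum = 865.609375.

865.609375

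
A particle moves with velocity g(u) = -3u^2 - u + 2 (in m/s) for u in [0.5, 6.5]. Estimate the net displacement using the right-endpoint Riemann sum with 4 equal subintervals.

Δu = (6.5 − 0.5)/4 = 1.5.
Right endpoints: 2, 3.5, 5, 6.5.
g(2) = -12, g(3.5) = -38.25, g(5) = -78, g(6.5) = -131.25.
Sum = Δu · [g(2) + g(3.5) + g(5) + g(6.5)].
Sum = -389.25.

-389.25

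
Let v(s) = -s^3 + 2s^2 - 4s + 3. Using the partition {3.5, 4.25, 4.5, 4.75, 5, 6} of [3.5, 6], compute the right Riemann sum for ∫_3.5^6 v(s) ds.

-264.8984375

Subinterval widths: 0.75, 0.25, 0.25, 0.25, 1.
Right endpoints: 4.25, 4.5, 4.75, 5, 6.
v(4.25) = -54.640625, v(4.5) = -65.625, v(4.75) = -78.046875, v(5) = -92, v(6) = -165.
Sum = Σ Δs_i · v(s_i).
Sum = -264.8984375.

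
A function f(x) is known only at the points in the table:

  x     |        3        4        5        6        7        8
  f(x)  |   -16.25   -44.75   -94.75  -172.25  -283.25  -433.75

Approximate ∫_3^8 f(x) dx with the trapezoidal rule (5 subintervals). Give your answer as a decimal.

-820

Δx = 1.
T_5 = (1/2)·[(-16.25) + 2·(-44.75) + 2·(-94.75) + 2·(-172.25) + 2·(-283.25) + (-433.75)] = -820.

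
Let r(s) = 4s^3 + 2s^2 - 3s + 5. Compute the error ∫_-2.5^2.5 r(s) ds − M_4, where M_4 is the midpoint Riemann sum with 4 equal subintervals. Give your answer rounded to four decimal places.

1.3021

Exact integral: ∫_-2.5^2.5 r(s) ds ≈ 45.833333.
M_4 = 44.53125.
Error ≈ 45.833333 − 44.53125 ≈ 1.3021.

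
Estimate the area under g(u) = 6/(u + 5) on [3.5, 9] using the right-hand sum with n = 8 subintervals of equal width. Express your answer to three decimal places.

Δu = (9 − 3.5)/8 = 0.6875.
Right endpoints: 4.1875, 4.875, 5.5625, 6.25, 6.9375, 7.625, 8.3125, 9.
g(4.1875) = 32/49, g(4.875) = 48/79, g(5.5625) = 96/169, g(6.25) = 8/15, g(6.9375) = 96/191, g(7.625) = 48/101, g(8.3125) = 32/71, g(9) = 3/7.
Sum = Δu · [g(4.1875) + g(4.875) + g(5.5625) + ...].
Sum ≈ 2.901.

2.901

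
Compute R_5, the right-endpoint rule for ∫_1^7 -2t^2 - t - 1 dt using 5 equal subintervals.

-322.08

Δt = (7 − 1)/5 = 1.2.
Right endpoints: 2.2, 3.4, 4.6, 5.8, 7.
f(2.2) = -12.88, f(3.4) = -27.52, f(4.6) = -47.92, f(5.8) = -74.08, f(7) = -106.
Sum = Δt · [f(2.2) + f(3.4) + f(4.6) + f(5.8) + f(7)].
Sum = -322.08.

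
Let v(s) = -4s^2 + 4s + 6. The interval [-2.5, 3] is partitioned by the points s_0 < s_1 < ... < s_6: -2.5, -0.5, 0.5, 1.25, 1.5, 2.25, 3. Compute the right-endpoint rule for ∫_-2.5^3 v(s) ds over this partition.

-0.125

Subinterval widths: 2, 1, 0.75, 0.25, 0.75, 0.75.
Right endpoints: -0.5, 0.5, 1.25, 1.5, 2.25, 3.
v(-0.5) = 3, v(0.5) = 7, v(1.25) = 4.75, v(1.5) = 3, v(2.25) = -5.25, v(3) = -18.
Sum = Σ Δs_i · v(s_i).
Sum = -0.125.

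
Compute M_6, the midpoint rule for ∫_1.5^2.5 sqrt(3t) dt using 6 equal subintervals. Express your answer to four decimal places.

2.4432

Δt = (2.5 − 1.5)/6 = 1/6.
Midpoints: 19/12, 1.75, 23/12, 25/12, 2.25, 29/12.
f(19/12) ≈ 2.1794, f(1.75) ≈ 2.2913, f(23/12) ≈ 2.3979, f(25/12) ≈ 2.5000, f(2.25) ≈ 2.5981, f(29/12) ≈ 2.6926.
Sum = Δt · [f(19/12) + f(1.75) + f(23/12) + ...].
Sum ≈ 2.4432.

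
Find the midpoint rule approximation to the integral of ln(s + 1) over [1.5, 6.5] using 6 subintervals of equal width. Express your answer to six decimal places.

7.828692

Δs = (6.5 − 1.5)/6 = 5/6.
Midpoints: 23/12, 2.75, 43/12, 53/12, 5.25, 73/12.
f(23/12) ≈ 1.070441, f(2.75) ≈ 1.321756, f(43/12) ≈ 1.522427, f(53/12) ≈ 1.689481, f(5.25) ≈ 1.832581, f(73/12) ≈ 1.957745.
Sum = Δs · [f(23/12) + f(2.75) + f(43/12) + ...].
Sum ≈ 7.828692.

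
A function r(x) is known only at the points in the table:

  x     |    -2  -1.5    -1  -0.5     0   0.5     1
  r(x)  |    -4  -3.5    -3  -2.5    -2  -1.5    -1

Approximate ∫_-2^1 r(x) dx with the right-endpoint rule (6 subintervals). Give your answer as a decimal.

Δx = 0.5.
Sum = 0.5·[(-3.5) + (-3) + (-2.5) + (-2) + (-1.5) + (-1)] = -6.75.

-6.75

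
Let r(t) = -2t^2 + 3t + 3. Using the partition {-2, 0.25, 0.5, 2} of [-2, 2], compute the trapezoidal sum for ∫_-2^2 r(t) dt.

Subinterval widths: 2.25, 0.25, 1.5.
r(-2) = -11, r(0.25) = 3.625, r(0.5) = 4, r(2) = 1.
On each subinterval the trapezoid contributes (Δt_i/2)·[r(t_{i-1}) + r(t_i)].
Sum = -3.59375.

-3.59375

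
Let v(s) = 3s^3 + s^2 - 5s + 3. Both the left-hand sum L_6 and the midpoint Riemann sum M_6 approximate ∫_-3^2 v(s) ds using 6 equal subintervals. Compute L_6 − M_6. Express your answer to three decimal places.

L_6 ≈ -42.85880.
M_6 ≈ -8.57060.
L_6 − M_6 ≈ -34.288.

-34.288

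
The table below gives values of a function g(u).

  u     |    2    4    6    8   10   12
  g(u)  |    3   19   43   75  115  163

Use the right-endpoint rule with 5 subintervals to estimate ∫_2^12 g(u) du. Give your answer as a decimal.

Δu = 2.
Sum = 2·[19 + 43 + 75 + 115 + 163] = 830.

830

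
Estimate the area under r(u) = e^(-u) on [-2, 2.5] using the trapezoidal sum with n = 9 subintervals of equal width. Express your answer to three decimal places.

7.459

Δu = (2.5 − (-2))/9 = 0.5.
r(-2) ≈ 7.389, r(-1.5) ≈ 4.482, r(-1) ≈ 2.718, r(-0.5) ≈ 1.649, r(0) ≈ 1.000, r(0.5) ≈ 0.607, r(1) ≈ 0.368, r(1.5) ≈ 0.223, r(2) ≈ 0.135, r(2.5) ≈ 0.082.
T_9 = (Δu/2)·[r(u_0) + 2r(u_1) + ... + 2r(u_{8}) + r(u_9)].
Sum ≈ 7.459.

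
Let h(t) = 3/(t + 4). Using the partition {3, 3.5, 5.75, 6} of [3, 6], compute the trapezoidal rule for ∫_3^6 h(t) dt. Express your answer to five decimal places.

1.07926

Subinterval widths: 0.5, 2.25, 0.25.
h(3) = 3/7, h(3.5) = 0.4, h(5.75) = 4/13, h(6) = 0.3.
On each subinterval the trapezoid contributes (Δt_i/2)·[h(t_{i-1}) + h(t_i)].
Sum ≈ 1.07926.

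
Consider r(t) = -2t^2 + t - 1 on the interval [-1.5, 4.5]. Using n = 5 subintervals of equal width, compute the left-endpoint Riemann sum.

Δt = (4.5 − (-1.5))/5 = 1.2.
Left endpoints: -1.5, -0.3, 0.9, 2.1, 3.3.
r(-1.5) = -7, r(-0.3) = -1.48, r(0.9) = -1.72, r(2.1) = -7.72, r(3.3) = -19.48.
Sum = Δt · [r(-1.5) + r(-0.3) + r(0.9) + r(2.1) + r(3.3)].
Sum = -44.88.

-44.88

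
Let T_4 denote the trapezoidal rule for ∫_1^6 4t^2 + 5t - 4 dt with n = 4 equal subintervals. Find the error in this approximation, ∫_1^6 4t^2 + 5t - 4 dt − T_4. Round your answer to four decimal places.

Exact integral: ∫_1^6 f(t) dt ≈ 354.166667.
T_4 = 359.375.
Error ≈ 354.166667 − 359.375 ≈ -5.2083.

-5.2083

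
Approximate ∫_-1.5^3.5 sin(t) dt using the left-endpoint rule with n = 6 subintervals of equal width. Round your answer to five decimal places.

0.67876

Δt = (3.5 − (-1.5))/6 = 5/6.
Left endpoints: -1.5, -2/3, 1/6, 1, 11/6, 8/3.
f(-1.5) ≈ -0.99749, f(-2/3) ≈ -0.61837, f(1/6) ≈ 0.16590, f(1) ≈ 0.84147, f(11/6) ≈ 0.96573, f(8/3) ≈ 0.45727.
Sum = Δt · [f(-1.5) + f(-2/3) + f(1/6) + ...].
Sum ≈ 0.67876.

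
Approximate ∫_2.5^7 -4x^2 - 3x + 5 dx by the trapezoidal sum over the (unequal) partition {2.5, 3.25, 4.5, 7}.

-490.125

Subinterval widths: 0.75, 1.25, 2.5.
f(2.5) = -27.5, f(3.25) = -47, f(4.5) = -89.5, f(7) = -212.
On each subinterval the trapezoid contributes (Δx_i/2)·[f(x_{i-1}) + f(x_i)].
Sum = -490.125.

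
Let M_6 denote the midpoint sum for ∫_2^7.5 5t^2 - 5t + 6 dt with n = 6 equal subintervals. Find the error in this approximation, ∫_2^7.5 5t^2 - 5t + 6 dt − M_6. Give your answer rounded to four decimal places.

1.9256

Exact integral: ∫_2^7.5 f(t) dt ≈ 592.166667.
M_6 ≈ 590.241030.
Error ≈ 592.166667 − 590.241030 ≈ 1.9256.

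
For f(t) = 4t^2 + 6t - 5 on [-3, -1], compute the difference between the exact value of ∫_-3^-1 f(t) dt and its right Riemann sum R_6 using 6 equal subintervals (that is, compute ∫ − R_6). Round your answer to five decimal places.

3.18519

Exact integral: ∫_-3^-1 f(t) dt ≈ 0.6666667.
R_6 ≈ -2.5185185.
Error ≈ 0.6666667 − (-2.5185185) ≈ 3.18519.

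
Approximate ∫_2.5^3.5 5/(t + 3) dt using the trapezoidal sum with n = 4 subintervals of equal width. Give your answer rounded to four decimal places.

Δt = (3.5 − 2.5)/4 = 0.25.
f(2.5) = 10/11, f(2.75) = 20/23, f(3) = 5/6, f(3.25) = 0.8, f(3.5) = 10/13.
T_4 = (Δt/2)·[f(t_0) + 2f(t_1) + 2f(t_2) + 2f(t_3) + f(t_4)].
Sum ≈ 0.8355.

0.8355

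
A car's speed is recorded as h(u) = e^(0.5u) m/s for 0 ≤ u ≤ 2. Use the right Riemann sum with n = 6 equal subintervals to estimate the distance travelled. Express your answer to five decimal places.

Δu = (2 − 0)/6 = 1/3.
Right endpoints: 1/3, 2/3, 1, 4/3, 5/3, 2.
h(1/3) ≈ 1.18136, h(2/3) ≈ 1.39561, h(1) ≈ 1.64872, h(4/3) ≈ 1.94773, h(5/3) ≈ 2.30098, h(2) ≈ 2.71828.
Sum = Δu · [h(1/3) + h(2/3) + h(1) + ...].
Sum ≈ 3.73090.

3.73090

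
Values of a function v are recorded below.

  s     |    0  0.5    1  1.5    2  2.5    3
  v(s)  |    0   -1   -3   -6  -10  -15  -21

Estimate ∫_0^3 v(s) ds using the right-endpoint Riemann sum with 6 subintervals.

Δs = 0.5.
Sum = 0.5·[(-1) + (-3) + (-6) + (-10) + (-15) + (-21)] = -28.

-28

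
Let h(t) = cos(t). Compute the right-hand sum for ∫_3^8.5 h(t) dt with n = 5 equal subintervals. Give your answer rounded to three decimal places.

Δt = (8.5 − 3)/5 = 1.1.
Right endpoints: 4.1, 5.2, 6.3, 7.4, 8.5.
h(4.1) ≈ -0.575, h(5.2) ≈ 0.469, h(6.3) ≈ 1.000, h(7.4) ≈ 0.439, h(8.5) ≈ -0.602.
Sum = Δt · [h(4.1) + h(5.2) + h(6.3) + h(7.4) + h(8.5)].
Sum ≈ 0.803.

0.803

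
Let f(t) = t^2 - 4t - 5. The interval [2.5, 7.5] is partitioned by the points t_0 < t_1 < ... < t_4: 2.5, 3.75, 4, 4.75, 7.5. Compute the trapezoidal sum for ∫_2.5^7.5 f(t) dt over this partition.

14.28125

Subinterval widths: 1.25, 0.25, 0.75, 2.75.
f(2.5) = -8.75, f(3.75) = -5.9375, f(4) = -5, f(4.75) = -1.4375, f(7.5) = 21.25.
On each subinterval the trapezoid contributes (Δt_i/2)·[f(t_{i-1}) + f(t_i)].
Sum = 14.28125.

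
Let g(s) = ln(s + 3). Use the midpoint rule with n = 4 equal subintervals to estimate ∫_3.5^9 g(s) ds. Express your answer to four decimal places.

12.1577

Δs = (9 − 3.5)/4 = 1.375.
Midpoints: 4.1875, 5.5625, 6.9375, 8.3125.
g(4.1875) ≈ 1.9723, g(5.5625) ≈ 2.1474, g(6.9375) ≈ 2.2963, g(8.3125) ≈ 2.4259.
Sum = Δs · [g(4.1875) + g(5.5625) + g(6.9375) + g(8.3125)].
Sum ≈ 12.1577.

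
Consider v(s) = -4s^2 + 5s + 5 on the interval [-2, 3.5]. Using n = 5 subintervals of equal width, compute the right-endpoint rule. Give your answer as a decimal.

-27.17

Δs = (3.5 − (-2))/5 = 1.1.
Right endpoints: -0.9, 0.2, 1.3, 2.4, 3.5.
v(-0.9) = -2.74, v(0.2) = 5.84, v(1.3) = 4.74, v(2.4) = -6.04, v(3.5) = -26.5.
Sum = Δs · [v(-0.9) + v(0.2) + v(1.3) + v(2.4) + v(3.5)].
Sum = -27.17.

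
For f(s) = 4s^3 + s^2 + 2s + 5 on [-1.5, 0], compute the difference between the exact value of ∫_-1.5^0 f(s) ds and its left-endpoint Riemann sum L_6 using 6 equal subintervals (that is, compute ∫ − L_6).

1.90625

Exact integral: ∫_-1.5^0 f(s) ds = 1.3125.
L_6 = -0.59375.
Error = 1.3125 − (-0.59375) = 1.90625.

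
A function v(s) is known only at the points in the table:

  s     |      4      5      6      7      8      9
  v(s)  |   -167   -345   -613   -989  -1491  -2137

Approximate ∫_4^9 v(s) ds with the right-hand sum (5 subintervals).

Δs = 1.
Sum = 1·[(-345) + (-613) + (-989) + (-1491) + (-2137)] = -5575.

-5575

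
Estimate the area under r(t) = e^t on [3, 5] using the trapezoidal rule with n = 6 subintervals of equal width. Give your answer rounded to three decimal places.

129.514

Δt = (5 − 3)/6 = 1/3.
r(3) ≈ 20.086, r(10/3) ≈ 28.032, r(11/3) ≈ 39.121, r(4) ≈ 54.598, r(13/3) ≈ 76.198, r(14/3) ≈ 106.343, r(5) ≈ 148.413.
T_6 = (Δt/2)·[r(t_0) + 2r(t_1) + ... + 2r(t_{5}) + r(t_6)].
Sum ≈ 129.514.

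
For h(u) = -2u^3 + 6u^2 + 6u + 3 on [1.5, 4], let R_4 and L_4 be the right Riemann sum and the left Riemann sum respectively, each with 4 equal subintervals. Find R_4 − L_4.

-14.84375

R_4 ≈ 35.400391.
L_4 ≈ 50.244141.
R_4 − L_4 = -14.84375.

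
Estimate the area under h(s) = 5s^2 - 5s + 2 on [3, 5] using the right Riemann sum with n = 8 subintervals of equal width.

136.1875

Δs = (5 − 3)/8 = 0.25.
Right endpoints: 3.25, 3.5, 3.75, 4, 4.25, 4.5, 4.75, 5.
h(3.25) = 38.5625, h(3.5) = 45.75, h(3.75) = 53.5625, h(4) = 62, h(4.25) = 71.0625, h(4.5) = 80.75, h(4.75) = 91.0625, h(5) = 102.
Sum = Δs · [h(3.25) + h(3.5) + h(3.75) + ...].
Sum = 136.1875.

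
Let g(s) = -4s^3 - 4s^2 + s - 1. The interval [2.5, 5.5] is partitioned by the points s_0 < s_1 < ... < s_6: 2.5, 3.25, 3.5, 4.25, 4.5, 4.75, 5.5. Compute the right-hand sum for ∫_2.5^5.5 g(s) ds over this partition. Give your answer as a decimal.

-1295.328125

Subinterval widths: 0.75, 0.25, 0.75, 0.25, 0.25, 0.75.
Right endpoints: 3.25, 3.5, 4.25, 4.5, 4.75, 5.5.
g(3.25) = -177.3125, g(3.5) = -218, g(4.25) = -376.0625, g(4.5) = -442, g(4.75) = -515.1875, g(5.5) = -782.
Sum = Σ Δs_i · g(s_i).
Sum = -1295.328125.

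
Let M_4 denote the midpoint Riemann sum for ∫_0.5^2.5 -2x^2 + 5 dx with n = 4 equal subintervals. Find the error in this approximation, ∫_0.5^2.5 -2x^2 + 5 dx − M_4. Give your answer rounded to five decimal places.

-0.08333

Exact integral: ∫_0.5^2.5 f(x) dx ≈ -0.3333333.
M_4 = -0.25.
Error ≈ -0.3333333 − (-0.25) ≈ -0.08333.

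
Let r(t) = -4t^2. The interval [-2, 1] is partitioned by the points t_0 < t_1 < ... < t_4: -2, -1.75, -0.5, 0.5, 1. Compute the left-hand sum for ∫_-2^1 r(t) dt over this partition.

Subinterval widths: 0.25, 1.25, 1, 0.5.
Left endpoints: -2, -1.75, -0.5, 0.5.
r(-2) = -16, r(-1.75) = -12.25, r(-0.5) = -1, r(0.5) = -1.
Sum = Σ Δt_i · r(t_i).
Sum = -20.8125.

-20.8125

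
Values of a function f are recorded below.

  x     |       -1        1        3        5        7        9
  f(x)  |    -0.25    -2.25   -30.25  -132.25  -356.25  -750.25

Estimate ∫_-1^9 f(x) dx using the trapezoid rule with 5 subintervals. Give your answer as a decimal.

-1792.5

Δx = 2.
T_5 = (2/2)·[(-0.25) + 2·(-2.25) + 2·(-30.25) + 2·(-132.25) + 2·(-356.25) + (-750.25)] = -1792.5.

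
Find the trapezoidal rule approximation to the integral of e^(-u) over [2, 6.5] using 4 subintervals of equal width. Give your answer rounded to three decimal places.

Δu = (6.5 − 2)/4 = 1.125.
f(2) ≈ 0.135, f(3.125) ≈ 0.044, f(4.25) ≈ 0.014, f(5.375) ≈ 0.005, f(6.5) ≈ 0.002.
T_4 = (Δu/2)·[f(u_0) + 2f(u_1) + 2f(u_2) + 2f(u_3) + f(u_4)].
Sum ≈ 0.148.

0.148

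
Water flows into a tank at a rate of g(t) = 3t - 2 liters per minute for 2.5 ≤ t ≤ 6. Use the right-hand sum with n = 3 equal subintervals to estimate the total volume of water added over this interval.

Δt = (6 − 2.5)/3 = 7/6.
Right endpoints: 11/3, 29/6, 6.
g(11/3) = 9, g(29/6) = 12.5, g(6) = 16.
Sum = Δt · [g(11/3) + g(29/6) + g(6)].
Sum = 43.75.

43.75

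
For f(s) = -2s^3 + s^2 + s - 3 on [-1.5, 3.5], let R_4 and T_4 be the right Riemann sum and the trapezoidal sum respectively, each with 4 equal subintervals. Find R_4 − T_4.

R_4 = -122.03125.
T_4 = -73.59375.
R_4 − T_4 = -48.4375.

-48.4375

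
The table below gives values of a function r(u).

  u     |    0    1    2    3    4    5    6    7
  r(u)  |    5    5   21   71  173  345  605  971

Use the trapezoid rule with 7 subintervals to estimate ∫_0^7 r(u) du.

1708

Δu = 1.
T_7 = (1/2)·[5 + 2·5 + 2·21 + 2·71 + 2·173 + 2·345 + 2·605 + 971] = 1708.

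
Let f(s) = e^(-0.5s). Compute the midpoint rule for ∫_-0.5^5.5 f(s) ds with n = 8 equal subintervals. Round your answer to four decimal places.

2.4260

Δs = (5.5 − (-0.5))/8 = 0.75.
Midpoints: -0.125, 0.625, 1.375, 2.125, 2.875, 3.625, 4.375, 5.125.
f(-0.125) ≈ 1.0645, f(0.625) ≈ 0.7316, f(1.375) ≈ 0.5028, f(2.125) ≈ 0.3456, f(2.875) ≈ 0.2375, f(3.625) ≈ 0.1632, f(4.375) ≈ 0.1122, f(5.125) ≈ 0.0771.
Sum = Δs · [f(-0.125) + f(0.625) + f(1.375) + ...].
Sum ≈ 2.4260.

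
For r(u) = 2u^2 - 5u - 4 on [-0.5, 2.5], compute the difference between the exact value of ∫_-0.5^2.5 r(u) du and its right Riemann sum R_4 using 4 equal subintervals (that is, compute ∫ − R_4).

Exact integral: ∫_-0.5^2.5 r(u) du = -16.5.
R_4 = -17.0625.
Error = -16.5 − (-17.0625) = 0.5625.

0.5625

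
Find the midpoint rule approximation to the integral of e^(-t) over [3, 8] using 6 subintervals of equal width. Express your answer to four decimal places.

0.0480

Δt = (8 − 3)/6 = 5/6.
Midpoints: 41/12, 4.25, 61/12, 71/12, 6.75, 91/12.
f(41/12) ≈ 0.0328, f(4.25) ≈ 0.0143, f(61/12) ≈ 0.0062, f(71/12) ≈ 0.0027, f(6.75) ≈ 0.0012, f(91/12) ≈ 0.0005.
Sum = Δt · [f(41/12) + f(4.25) + f(61/12) + ...].
Sum ≈ 0.0480.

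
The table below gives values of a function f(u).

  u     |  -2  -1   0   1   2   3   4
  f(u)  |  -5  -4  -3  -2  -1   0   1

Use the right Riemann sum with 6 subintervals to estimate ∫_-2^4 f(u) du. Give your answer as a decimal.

-9

Δu = 1.
Sum = 1·[(-4) + (-3) + (-2) + (-1) + 0 + 1] = -9.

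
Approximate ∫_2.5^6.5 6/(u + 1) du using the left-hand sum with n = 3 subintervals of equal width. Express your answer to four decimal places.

Δu = (6.5 − 2.5)/3 = 4/3.
Left endpoints: 2.5, 23/6, 31/6.
f(2.5) = 12/7, f(23/6) = 36/29, f(31/6) = 36/37.
Sum = Δu · [f(2.5) + f(23/6) + f(31/6)].
Sum ≈ 5.2382.

5.2382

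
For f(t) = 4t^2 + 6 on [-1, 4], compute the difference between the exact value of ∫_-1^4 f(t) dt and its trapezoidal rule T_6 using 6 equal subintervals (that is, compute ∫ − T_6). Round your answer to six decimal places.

Exact integral: ∫_-1^4 f(t) dt ≈ 116.66666667.
T_6 ≈ 118.98148148.
Error ≈ 116.66666667 − 118.98148148 ≈ -2.314815.

-2.314815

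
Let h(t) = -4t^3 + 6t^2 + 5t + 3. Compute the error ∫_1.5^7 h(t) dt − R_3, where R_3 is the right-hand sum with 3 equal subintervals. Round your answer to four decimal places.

Exact integral: ∫_1.5^7 h(t) dt = -1583.3125.
R_3 ≈ -2684.916667.
Error ≈ -1583.3125 − (-2684.916667) ≈ 1101.6042.

1101.6042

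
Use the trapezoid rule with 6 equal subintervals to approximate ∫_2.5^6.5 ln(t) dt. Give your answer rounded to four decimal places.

5.8669

Δt = (6.5 − 2.5)/6 = 2/3.
f(2.5) ≈ 0.9163, f(19/6) ≈ 1.1527, f(23/6) ≈ 1.3437, f(4.5) ≈ 1.5041, f(31/6) ≈ 1.6422, f(35/6) ≈ 1.7636, f(6.5) ≈ 1.8718.
T_6 = (Δt/2)·[f(t_0) + 2f(t_1) + ... + 2f(t_{5}) + f(t_6)].
Sum ≈ 5.8669.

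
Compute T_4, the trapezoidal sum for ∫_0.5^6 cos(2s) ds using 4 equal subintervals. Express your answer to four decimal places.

-0.1879

Δs = (6 − 0.5)/4 = 1.375.
f(0.5) ≈ 0.5403, f(1.875) ≈ -0.8206, f(3.25) ≈ 0.9766, f(4.625) ≈ -0.9848, f(6) ≈ 0.8439.
T_4 = (Δs/2)·[f(s_0) + 2f(s_1) + 2f(s_2) + 2f(s_3) + f(s_4)].
Sum ≈ -0.1879.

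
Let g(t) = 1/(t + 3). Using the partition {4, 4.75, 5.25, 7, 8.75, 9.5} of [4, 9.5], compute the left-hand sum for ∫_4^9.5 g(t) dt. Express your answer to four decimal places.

0.6226

Subinterval widths: 0.75, 0.5, 1.75, 1.75, 0.75.
Left endpoints: 4, 4.75, 5.25, 7, 8.75.
g(4) = 1/7, g(4.75) = 4/31, g(5.25) = 4/33, g(7) = 0.1, g(8.75) = 4/47.
Sum = Σ Δt_i · g(t_i).
Sum ≈ 0.6226.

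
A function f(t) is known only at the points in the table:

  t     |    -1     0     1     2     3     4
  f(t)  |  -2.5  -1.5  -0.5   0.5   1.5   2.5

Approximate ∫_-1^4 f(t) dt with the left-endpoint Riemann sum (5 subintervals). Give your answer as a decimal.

Δt = 1.
Sum = 1·[(-2.5) + (-1.5) + (-0.5) + 0.5 + 1.5] = -2.5.

-2.5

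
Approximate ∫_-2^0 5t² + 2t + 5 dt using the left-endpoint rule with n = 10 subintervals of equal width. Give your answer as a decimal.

Δt = (0 − (-2))/10 = 0.2.
Left endpoints: -2, -1.8, -1.6, -1.4, -1.2, -1, -0.8, -0.6, -0.4, -0.2.
f(-2) = 21, f(-1.8) = 17.6, f(-1.6) = 14.6, f(-1.4) = 12, f(-1.2) = 9.8, f(-1) = 8, f(-0.8) = 6.6, f(-0.6) = 5.6, f(-0.4) = 5, f(-0.2) = 4.8.
Sum = Δt · [f(-2) + f(-1.8) + f(-1.6) + ...].
Sum = 21.

21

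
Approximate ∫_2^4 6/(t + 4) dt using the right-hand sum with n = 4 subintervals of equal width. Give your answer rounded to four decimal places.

Δt = (4 − 2)/4 = 0.5.
Right endpoints: 2.5, 3, 3.5, 4.
f(2.5) = 12/13, f(3) = 6/7, f(3.5) = 0.8, f(4) = 0.75.
Sum = Δt · [f(2.5) + f(3) + f(3.5) + f(4)].
Sum ≈ 1.6651.

1.6651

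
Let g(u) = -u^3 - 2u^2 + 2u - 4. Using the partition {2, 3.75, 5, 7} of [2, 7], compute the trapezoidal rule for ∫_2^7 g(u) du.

Subinterval widths: 1.75, 1.25, 2.
g(2) = -16, g(3.75) = -77.359375, g(5) = -169, g(7) = -431.
On each subinterval the trapezoid contributes (Δu_i/2)·[g(u_{i-1}) + g(u_i)].
Sum = -835.6640625.

-835.6640625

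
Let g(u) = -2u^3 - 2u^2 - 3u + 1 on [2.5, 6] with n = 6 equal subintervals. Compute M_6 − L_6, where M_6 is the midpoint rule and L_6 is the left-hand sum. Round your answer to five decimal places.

-129.11415

M_6 ≈ -800.4477720.
L_6 ≈ -671.3336227.
M_6 − L_6 ≈ -129.11415.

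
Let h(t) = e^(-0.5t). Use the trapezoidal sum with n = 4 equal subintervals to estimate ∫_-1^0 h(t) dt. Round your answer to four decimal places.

1.2991

Δt = (0 − (-1))/4 = 0.25.
h(-1) ≈ 1.6487, h(-0.75) ≈ 1.4550, h(-0.5) ≈ 1.2840, h(-0.25) ≈ 1.1331, h(0) ≈ 1.0000.
T_4 = (Δt/2)·[h(t_0) + 2h(t_1) + 2h(t_2) + 2h(t_3) + h(t_4)].
Sum ≈ 1.2991.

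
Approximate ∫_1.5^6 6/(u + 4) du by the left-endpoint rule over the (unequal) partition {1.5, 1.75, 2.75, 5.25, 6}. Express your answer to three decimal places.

Subinterval widths: 0.25, 1, 2.5, 0.75.
Left endpoints: 1.5, 1.75, 2.75, 5.25.
f(1.5) = 12/11, f(1.75) = 24/23, f(2.75) = 8/9, f(5.25) = 24/37.
Sum = Σ Δu_i · f(u_i).
Sum ≈ 4.025.

4.025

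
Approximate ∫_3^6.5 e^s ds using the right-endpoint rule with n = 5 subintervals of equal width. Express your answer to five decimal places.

Δs = (6.5 − 3)/5 = 0.7.
Right endpoints: 3.7, 4.4, 5.1, 5.8, 6.5.
f(3.7) ≈ 40.44730, f(4.4) ≈ 81.45087, f(5.1) ≈ 164.02191, f(5.8) ≈ 330.29956, f(6.5) ≈ 665.14163.
Sum = Δs · [f(3.7) + f(4.4) + f(5.1) + f(5.8) + f(6.5)].
Sum ≈ 896.95289.

896.95289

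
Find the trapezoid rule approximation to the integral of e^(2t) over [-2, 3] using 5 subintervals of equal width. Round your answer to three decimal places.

264.846

Δt = (3 − (-2))/5 = 1.
f(-2) ≈ 0.018, f(-1) ≈ 0.135, f(0) ≈ 1.000, f(1) ≈ 7.389, f(2) ≈ 54.598, f(3) ≈ 403.429.
T_5 = (Δt/2)·[f(t_0) + 2f(t_1) + ... + 2f(t_{4}) + f(t_5)].
Sum ≈ 264.846.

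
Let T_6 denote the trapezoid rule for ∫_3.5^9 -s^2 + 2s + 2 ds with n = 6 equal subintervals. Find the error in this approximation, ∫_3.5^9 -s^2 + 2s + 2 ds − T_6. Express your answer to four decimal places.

Exact integral: ∫_3.5^9 f(s) ds ≈ -148.958333.
T_6 ≈ -149.728588.
Error ≈ -148.958333 − (-149.728588) ≈ 0.7703.

0.7703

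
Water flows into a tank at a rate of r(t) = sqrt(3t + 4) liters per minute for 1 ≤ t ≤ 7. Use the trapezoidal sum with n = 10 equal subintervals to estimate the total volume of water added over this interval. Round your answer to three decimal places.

Δt = (7 − 1)/10 = 0.6.
r(1) ≈ 2.646, r(1.6) ≈ 2.966, r(2.2) ≈ 3.256, r(2.8) ≈ 3.521, r(3.4) ≈ 3.768, r(4) ≈ 4.000, r(4.6) ≈ 4.219, r(5.2) ≈ 4.427, r(5.8) ≈ 4.626, r(6.4) ≈ 4.817, r(7) ≈ 5.000.
T_10 = (Δt/2)·[r(t_0) + 2r(t_1) + ... + 2r(t_{9}) + r(t_10)].
Sum ≈ 23.654.

23.654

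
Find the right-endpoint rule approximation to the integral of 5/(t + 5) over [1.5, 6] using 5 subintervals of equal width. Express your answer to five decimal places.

Δt = (6 − 1.5)/5 = 0.9.
Right endpoints: 2.4, 3.3, 4.2, 5.1, 6.
f(2.4) = 25/37, f(3.3) = 50/83, f(4.2) = 25/46, f(5.1) = 50/101, f(6) = 5/11.
Sum = Δt · [f(2.4) + f(3.3) + f(4.2) + f(5.1) + f(6)].
Sum ≈ 2.49404.

2.49404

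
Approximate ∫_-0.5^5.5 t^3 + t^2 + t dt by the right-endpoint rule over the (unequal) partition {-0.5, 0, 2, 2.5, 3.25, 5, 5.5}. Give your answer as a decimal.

448.60546875

Subinterval widths: 0.5, 2, 0.5, 0.75, 1.75, 0.5.
Right endpoints: 0, 2, 2.5, 3.25, 5, 5.5.
f(0) = 0, f(2) = 14, f(2.5) = 24.375, f(3.25) = 48.140625, f(5) = 155, f(5.5) = 202.125.
Sum = Σ Δt_i · f(t_i).
Sum = 448.60546875.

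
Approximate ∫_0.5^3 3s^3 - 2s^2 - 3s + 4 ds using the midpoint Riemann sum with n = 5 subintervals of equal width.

38.9453125

Δs = (3 − 0.5)/5 = 0.5.
Midpoints: 0.75, 1.25, 1.75, 2.25, 2.75.
f(0.75) = 1.890625, f(1.25) = 2.984375, f(1.75) = 8.703125, f(2.25) = 21.296875, f(2.75) = 43.015625.
Sum = Δs · [f(0.75) + f(1.25) + f(1.75) + f(2.25) + f(2.75)].
Sum = 38.9453125.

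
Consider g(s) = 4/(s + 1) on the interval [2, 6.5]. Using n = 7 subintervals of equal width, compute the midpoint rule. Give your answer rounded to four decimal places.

Δs = (6.5 − 2)/7 = 9/14.
Midpoints: 65/28, 83/28, 101/28, 4.25, 137/28, 155/28, 173/28.
g(65/28) = 112/93, g(83/28) = 112/111, g(101/28) = 112/129, g(4.25) = 16/21, g(137/28) = 112/165, g(155/28) = 112/183, g(173/28) = 112/201.
Sum = Δs · [g(65/28) + g(83/28) + g(101/28) + ...].
Sum ≈ 3.6588.

3.6588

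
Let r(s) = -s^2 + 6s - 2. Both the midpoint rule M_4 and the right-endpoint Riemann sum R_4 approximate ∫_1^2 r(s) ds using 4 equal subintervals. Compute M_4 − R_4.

M_4 = 4.671875.
R_4 = 5.03125.
M_4 − R_4 = -0.359375.

-0.359375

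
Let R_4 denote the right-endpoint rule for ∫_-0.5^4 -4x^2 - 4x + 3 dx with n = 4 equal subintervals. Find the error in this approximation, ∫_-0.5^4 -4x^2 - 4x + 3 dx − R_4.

Exact integral: ∫_-0.5^4 f(x) dx = -103.5.
R_4 = -152.859375.
Error = -103.5 − (-152.859375) = 49.359375.

49.359375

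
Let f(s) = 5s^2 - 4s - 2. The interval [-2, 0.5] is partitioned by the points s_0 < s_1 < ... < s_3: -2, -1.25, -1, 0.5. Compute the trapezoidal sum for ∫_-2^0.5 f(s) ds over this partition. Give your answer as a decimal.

19.21875

Subinterval widths: 0.75, 0.25, 1.5.
f(-2) = 26, f(-1.25) = 10.8125, f(-1) = 7, f(0.5) = -2.75.
On each subinterval the trapezoid contributes (Δs_i/2)·[f(s_{i-1}) + f(s_i)].
Sum = 19.21875.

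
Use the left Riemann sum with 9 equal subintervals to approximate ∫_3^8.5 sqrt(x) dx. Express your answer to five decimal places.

12.69168

Δx = (8.5 − 3)/9 = 11/18.
Left endpoints: 3, 65/18, 38/9, 29/6, 49/9, 109/18, 20/3, 131/18, 71/9.
f(3) ≈ 1.73205, f(65/18) ≈ 1.90029, f(38/9) ≈ 2.05480, f(29/6) ≈ 2.19848, f(49/9) ≈ 2.33333, f(109/18) ≈ 2.46080, f(20/3) ≈ 2.58199, f(131/18) ≈ 2.69774, f(71/9) ≈ 2.80872.
Sum = Δx · [f(3) + f(65/18) + f(38/9) + ...].
Sum ≈ 12.69168.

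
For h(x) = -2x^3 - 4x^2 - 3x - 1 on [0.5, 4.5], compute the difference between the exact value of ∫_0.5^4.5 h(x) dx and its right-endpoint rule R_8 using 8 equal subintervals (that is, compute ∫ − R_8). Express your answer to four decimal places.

Exact integral: ∫_0.5^4.5 h(x) dx ≈ -360.333333.
R_8 = -432.
Error ≈ -360.333333 − (-432) ≈ 71.6667.

71.6667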